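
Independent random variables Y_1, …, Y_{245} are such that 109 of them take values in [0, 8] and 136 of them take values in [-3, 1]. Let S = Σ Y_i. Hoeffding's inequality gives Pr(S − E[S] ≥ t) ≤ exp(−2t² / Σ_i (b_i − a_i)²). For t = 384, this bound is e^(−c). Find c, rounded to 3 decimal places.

32.224

Σ(b_i − a_i)² = 109·8² + 136·4² = 9152.
c = 2t² / 9152 = 2·384² / 9152 = 32.2238.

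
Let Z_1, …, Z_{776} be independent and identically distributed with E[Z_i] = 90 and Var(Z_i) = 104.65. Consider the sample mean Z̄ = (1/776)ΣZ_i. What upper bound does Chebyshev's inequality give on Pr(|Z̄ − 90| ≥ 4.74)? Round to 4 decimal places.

Var(Z̄) = Var(Z_i)/n = 104.65/776 = 0.13486.
Chebyshev: Pr(|Z̄ − 90| ≥ 4.74) ≤ Var(Z̄)/(4.74)² = 104.65/(776·4.74²) = 0.0060.

0.0060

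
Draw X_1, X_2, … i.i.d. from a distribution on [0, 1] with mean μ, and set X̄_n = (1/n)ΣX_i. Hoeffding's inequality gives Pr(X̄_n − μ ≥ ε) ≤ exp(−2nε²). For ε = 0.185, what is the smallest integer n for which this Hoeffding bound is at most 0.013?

64

Require exp(−2nε²) ≤ 0.013, i.e. 2nε² ≥ ln(1/0.013) = 4.342806.
So n ≥ 4.342806 / (2·0.185²) = 63.445.
The smallest integer n is 64.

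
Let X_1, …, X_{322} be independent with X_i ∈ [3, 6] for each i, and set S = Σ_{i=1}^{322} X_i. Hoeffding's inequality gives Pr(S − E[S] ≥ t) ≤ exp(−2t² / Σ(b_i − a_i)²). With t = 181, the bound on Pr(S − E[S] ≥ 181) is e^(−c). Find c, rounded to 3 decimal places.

Σ(b_i − a_i)² = 322·(3)² = 2898.
c = 2t²/2898 = 2·181²/2898 = 22.6094.

22.609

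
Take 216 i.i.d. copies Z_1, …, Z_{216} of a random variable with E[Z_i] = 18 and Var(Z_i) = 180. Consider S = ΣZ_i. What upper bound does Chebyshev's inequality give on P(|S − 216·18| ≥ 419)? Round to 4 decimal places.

Var(S) = n·Var(Z_i) = 216·180 = 38880.
Chebyshev: P(|S − 216·18| ≥ 419) ≤ Var(S)/419² = 38880/175561 = 0.2215.

0.2215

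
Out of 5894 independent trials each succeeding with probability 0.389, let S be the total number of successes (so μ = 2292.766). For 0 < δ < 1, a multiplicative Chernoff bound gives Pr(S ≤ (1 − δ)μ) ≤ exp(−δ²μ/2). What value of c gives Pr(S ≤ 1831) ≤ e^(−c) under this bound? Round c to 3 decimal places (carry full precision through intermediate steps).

Write 1831 = (1 − δ)μ, so δ = 1 − 1831/2292.766 = 0.2014013…
Then the exponent is δ²μ/2 = (μ − 1831)²/(2μ) = 46.500131.

46.500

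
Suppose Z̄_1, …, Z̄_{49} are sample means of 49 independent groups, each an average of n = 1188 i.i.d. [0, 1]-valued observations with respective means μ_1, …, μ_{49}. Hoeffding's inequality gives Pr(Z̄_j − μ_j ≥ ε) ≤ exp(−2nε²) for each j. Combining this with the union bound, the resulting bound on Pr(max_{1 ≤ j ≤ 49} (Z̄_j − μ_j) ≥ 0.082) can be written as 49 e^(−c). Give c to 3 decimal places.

Union bound over the 49 events: Pr(max_{1 ≤ j ≤ 49} (Z̄_j − μ_j) ≥ 0.082) ≤ 49·exp(−2nε²) = 49 exp(−2·1188·0.082²).
So c = 2·1188·0.082² = 15.9762.

15.976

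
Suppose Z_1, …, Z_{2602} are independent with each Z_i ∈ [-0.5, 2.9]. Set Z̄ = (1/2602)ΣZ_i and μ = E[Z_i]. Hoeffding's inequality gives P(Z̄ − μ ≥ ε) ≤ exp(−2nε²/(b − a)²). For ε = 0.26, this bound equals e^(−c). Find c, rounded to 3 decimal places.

30.432

c = 2nε²/(b − a)² = 2·2602·0.26² / 3.4² = 30.4317.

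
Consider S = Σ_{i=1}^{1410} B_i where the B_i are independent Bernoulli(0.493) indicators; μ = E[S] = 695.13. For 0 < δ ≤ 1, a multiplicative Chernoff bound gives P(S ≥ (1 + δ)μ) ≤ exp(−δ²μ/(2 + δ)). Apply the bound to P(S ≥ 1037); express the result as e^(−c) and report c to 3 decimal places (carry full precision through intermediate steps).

67.475

Write 1037 = (1 + δ)μ, so δ = 1037/695.13 − 1 = 0.4918073…
Then the exponent is δ²μ/(2 + δ) = (1037 − μ)² / (μ·(2 + δ)) = 67.474784.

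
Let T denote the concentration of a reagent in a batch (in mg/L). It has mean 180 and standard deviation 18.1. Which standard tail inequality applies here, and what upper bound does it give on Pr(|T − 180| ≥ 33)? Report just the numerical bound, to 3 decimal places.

0.301

Mean and variance are known, so Chebyshev's inequality applies.
Chebyshev: Pr(|T − μ| ≥ t) ≤ Var(T)/t².
Var(T) = σ² = 18.1² = 327.61.
Bound = 327.61 / 1089 = 0.3008.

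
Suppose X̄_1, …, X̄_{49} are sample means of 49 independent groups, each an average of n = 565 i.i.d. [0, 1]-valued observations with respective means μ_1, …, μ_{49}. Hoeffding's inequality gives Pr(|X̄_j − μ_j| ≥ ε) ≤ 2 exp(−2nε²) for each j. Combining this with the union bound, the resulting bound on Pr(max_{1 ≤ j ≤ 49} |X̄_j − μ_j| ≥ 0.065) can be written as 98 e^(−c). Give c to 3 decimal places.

Union bound over the 49 events: Pr(max_{1 ≤ j ≤ 49} |X̄_j − μ_j| ≥ 0.065) ≤ 49·2·exp(−2nε²) = 98 exp(−2·565·0.065²).
So c = 2·565·0.065² = 4.7743.

4.774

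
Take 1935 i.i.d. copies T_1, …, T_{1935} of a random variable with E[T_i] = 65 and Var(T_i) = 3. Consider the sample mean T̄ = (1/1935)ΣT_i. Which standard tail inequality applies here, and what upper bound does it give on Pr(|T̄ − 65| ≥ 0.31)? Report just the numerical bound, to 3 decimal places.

0.016

With mean and variance of each term known, Chebyshev's inequality bounds the deviation of the sum (or sample mean).
Var(T̄) = Var(T_i)/n = 3/1935 = 0.0015504.
Chebyshev: Pr(|T̄ − 65| ≥ 0.31) ≤ Var(T̄)/(0.31)² = 3/(1935·0.31²) = 0.0161.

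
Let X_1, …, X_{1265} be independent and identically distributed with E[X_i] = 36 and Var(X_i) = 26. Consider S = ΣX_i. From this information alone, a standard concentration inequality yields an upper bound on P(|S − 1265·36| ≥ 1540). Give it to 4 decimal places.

0.0139

With mean and variance of each term known, Chebyshev's inequality bounds the deviation of the sum (or sample mean).
Var(S) = n·Var(X_i) = 1265·26 = 32890.
Chebyshev: P(|S − 1265·36| ≥ 1540) ≤ Var(S)/1540² = 32890/2371600 = 0.0139.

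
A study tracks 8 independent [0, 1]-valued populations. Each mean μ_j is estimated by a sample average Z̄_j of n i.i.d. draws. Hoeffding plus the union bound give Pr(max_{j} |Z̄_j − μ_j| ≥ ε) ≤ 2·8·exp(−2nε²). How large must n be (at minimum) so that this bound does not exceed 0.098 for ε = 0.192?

70

Need 2·8·exp(−2nε²) ≤ 0.098, i.e. exp(−2nε²) ≤ 0.098/16.
So 2nε² ≥ ln(16/0.098) = 5.095377.
Hence n ≥ 5.095377/(2·0.192²) = 69.110.
The smallest integer n is 70.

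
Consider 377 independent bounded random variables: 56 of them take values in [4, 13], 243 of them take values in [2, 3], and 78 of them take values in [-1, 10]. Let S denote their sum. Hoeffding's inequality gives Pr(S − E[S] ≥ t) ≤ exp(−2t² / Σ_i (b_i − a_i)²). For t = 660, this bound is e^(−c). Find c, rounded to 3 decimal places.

61.279

Σ(b_i − a_i)² = 56·9² + 243·1² + 78·11² = 14217.
c = 2t² / 14217 = 2·660² / 14217 = 61.2788.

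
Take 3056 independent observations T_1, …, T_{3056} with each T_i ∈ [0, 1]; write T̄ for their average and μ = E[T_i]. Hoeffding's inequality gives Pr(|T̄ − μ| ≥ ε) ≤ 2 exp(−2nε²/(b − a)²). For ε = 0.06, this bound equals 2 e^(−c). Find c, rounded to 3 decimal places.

c = 2nε²/(b − a)² = 2·3056·0.06² / 1² = 22.0032.

22.003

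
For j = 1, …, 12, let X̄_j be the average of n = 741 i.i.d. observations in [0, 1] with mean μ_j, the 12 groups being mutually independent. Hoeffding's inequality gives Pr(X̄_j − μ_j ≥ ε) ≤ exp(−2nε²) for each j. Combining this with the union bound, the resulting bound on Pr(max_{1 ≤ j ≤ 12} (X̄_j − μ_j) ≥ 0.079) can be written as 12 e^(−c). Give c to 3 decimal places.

Union bound over the 12 events: Pr(max_{1 ≤ j ≤ 12} (X̄_j − μ_j) ≥ 0.079) ≤ 12·exp(−2nε²) = 12 exp(−2·741·0.079²).
So c = 2·741·0.079² = 9.2492.

9.249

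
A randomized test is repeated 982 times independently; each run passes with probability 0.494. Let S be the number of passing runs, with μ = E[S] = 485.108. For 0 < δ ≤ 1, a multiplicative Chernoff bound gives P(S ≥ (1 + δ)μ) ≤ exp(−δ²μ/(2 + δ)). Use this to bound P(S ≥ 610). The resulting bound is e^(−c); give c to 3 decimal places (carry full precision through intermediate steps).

14.243

Write 610 = (1 + δ)μ, so δ = 610/485.108 − 1 = 0.2574519…
Then the exponent is δ²μ/(2 + δ) = (610 − μ)² / (μ·(2 + δ)) = 14.243355.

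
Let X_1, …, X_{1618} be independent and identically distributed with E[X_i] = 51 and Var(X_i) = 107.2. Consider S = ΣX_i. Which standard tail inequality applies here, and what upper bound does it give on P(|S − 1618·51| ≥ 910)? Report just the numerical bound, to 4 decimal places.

0.2095

With mean and variance of each term known, Chebyshev's inequality bounds the deviation of the sum (or sample mean).
Var(S) = n·Var(X_i) = 1618·107.2 = 173449.6.
Chebyshev: P(|S − 1618·51| ≥ 910) ≤ Var(S)/910² = 173449.6/828100 = 0.2095.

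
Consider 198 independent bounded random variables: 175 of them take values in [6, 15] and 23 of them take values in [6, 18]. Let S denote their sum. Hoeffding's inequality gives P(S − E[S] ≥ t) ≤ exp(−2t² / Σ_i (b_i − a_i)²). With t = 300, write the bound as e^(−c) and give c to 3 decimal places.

10.293

Σ(b_i − a_i)² = 175·9² + 23·12² = 17487.
c = 2t² / 17487 = 2·300² / 17487 = 10.2934.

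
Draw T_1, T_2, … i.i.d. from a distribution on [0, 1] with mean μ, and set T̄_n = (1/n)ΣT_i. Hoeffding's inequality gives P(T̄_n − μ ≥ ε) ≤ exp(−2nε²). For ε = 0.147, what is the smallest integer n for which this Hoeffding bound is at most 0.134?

47

Require exp(−2nε²) ≤ 0.134, i.e. 2nε² ≥ ln(1/0.134) = 2.009915.
So n ≥ 2.009915 / (2·0.147²) = 46.506.
The smallest integer n is 47.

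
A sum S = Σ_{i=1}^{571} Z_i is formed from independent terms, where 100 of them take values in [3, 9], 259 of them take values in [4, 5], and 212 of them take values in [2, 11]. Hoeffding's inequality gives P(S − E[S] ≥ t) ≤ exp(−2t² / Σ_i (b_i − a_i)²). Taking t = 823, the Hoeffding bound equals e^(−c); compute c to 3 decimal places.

64.412

Σ(b_i − a_i)² = 100·6² + 259·1² + 212·9² = 21031.
c = 2t² / 21031 = 2·823² / 21031 = 64.4124.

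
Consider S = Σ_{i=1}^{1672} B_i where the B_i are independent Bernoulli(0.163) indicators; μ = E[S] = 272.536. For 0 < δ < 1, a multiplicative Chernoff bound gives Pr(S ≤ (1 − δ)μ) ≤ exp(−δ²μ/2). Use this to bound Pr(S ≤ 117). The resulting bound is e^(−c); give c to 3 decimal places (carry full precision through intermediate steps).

44.382

Write 117 = (1 − δ)μ, so δ = 1 − 117/272.536 = 0.5706989…
Then the exponent is δ²μ/2 = (μ − 117)²/(2μ) = 44.382113.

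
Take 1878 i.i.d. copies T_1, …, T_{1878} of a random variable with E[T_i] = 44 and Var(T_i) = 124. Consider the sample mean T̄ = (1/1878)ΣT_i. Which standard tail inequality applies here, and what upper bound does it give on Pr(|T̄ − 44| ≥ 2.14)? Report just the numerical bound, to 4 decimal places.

With mean and variance of each term known, Chebyshev's inequality bounds the deviation of the sum (or sample mean).
Var(T̄) = Var(T_i)/n = 124/1878 = 0.066028.
Chebyshev: Pr(|T̄ − 44| ≥ 2.14) ≤ Var(T̄)/(2.14)² = 124/(1878·2.14²) = 0.0144.

0.0144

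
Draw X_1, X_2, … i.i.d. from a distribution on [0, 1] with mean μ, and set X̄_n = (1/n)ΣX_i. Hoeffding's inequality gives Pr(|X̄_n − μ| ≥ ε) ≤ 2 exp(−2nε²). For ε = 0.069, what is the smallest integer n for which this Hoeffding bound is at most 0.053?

Require 2·exp(−2nε²) ≤ 0.053, i.e. 2nε² ≥ ln(2/0.053) = 3.630611.
So n ≥ 3.630611 / (2·0.069²) = 381.287.
The smallest integer n is 382.

382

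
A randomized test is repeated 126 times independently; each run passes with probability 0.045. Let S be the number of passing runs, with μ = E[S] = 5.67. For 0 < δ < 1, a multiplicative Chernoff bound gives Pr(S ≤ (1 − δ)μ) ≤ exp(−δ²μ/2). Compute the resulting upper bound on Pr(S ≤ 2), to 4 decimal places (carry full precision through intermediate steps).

0.3049

Write 2 = (1 − δ)μ, so δ = 1 − 2/5.67 = 0.6472663…
Then the exponent is δ²μ/2 = (μ − 2)²/(2μ) = 1.187734.
Bound = exp(−1.187734) = 0.30491.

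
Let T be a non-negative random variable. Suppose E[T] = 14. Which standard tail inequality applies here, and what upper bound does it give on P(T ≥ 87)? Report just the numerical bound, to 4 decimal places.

0.1609

Only the mean of a non-negative variable is known, so Markov's inequality is the applicable tail bound.
Markov's inequality: for a non-negative random variable, P(T ≥ a) ≤ E[T]/a.
Here E[T] = 14 and a = 87, so the bound is 14/87 = 0.1609.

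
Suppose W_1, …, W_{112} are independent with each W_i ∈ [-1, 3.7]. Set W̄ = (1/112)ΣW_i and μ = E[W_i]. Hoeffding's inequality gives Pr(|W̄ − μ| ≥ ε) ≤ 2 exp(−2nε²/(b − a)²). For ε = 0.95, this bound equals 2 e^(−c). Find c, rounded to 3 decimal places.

c = 2nε²/(b − a)² = 2·112·0.95² / 4.7² = 9.1517.

9.152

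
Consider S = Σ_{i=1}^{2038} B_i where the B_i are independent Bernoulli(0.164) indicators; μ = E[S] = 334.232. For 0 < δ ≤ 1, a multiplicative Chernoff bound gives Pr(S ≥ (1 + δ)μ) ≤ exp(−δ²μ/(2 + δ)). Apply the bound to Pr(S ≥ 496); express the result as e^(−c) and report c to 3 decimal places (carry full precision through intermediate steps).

31.520

Write 496 = (1 + δ)μ, so δ = 496/334.232 − 1 = 0.4839991…
Then the exponent is δ²μ/(2 + δ) = (496 − μ)² / (μ·(2 + δ)) = 31.519968.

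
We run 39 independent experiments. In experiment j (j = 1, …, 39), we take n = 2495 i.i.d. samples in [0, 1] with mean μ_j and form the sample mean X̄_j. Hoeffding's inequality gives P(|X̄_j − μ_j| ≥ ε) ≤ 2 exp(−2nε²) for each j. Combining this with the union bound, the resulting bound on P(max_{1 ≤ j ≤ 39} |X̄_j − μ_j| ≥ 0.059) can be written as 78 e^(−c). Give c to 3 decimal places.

17.370

Union bound over the 39 events: P(max_{1 ≤ j ≤ 39} |X̄_j − μ_j| ≥ 0.059) ≤ 39·2·exp(−2nε²) = 78 exp(−2·2495·0.059²).
So c = 2·2495·0.059² = 17.3702.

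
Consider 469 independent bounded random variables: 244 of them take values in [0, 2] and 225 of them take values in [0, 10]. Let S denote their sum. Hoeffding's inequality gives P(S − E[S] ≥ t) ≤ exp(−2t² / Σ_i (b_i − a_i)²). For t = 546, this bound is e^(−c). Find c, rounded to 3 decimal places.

25.398

Σ(b_i − a_i)² = 244·2² + 225·10² = 23476.
c = 2t² / 23476 = 2·546² / 23476 = 25.3975.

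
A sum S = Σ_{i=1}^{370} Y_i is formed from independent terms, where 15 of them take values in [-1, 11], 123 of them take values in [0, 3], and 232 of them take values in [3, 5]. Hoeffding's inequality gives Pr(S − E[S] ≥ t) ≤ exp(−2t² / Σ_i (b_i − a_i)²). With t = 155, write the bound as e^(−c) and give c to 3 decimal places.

Σ(b_i − a_i)² = 15·12² + 123·3² + 232·2² = 4195.
c = 2t² / 4195 = 2·155² / 4195 = 11.4541.

11.454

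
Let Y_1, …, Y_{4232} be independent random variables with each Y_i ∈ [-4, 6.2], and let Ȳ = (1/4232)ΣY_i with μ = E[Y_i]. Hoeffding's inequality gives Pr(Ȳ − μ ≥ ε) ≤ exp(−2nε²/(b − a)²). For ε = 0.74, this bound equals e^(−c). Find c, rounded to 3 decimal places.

44.549

c = 2nε²/(b − a)² = 2·4232·0.74² / 10.2² = 44.5491.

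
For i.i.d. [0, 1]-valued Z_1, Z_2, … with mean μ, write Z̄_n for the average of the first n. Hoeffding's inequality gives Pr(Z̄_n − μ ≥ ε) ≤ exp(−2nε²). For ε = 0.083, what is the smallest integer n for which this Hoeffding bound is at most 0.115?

157

Require exp(−2nε²) ≤ 0.115, i.e. 2nε² ≥ ln(1/0.115) = 2.162823.
So n ≥ 2.162823 / (2·0.083²) = 156.977.
The smallest integer n is 157.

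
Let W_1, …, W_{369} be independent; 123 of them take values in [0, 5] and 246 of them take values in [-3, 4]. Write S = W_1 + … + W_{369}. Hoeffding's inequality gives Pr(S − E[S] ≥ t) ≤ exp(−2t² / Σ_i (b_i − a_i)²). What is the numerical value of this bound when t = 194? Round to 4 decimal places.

0.0069

Σ(b_i − a_i)² = 123·5² + 246·7² = 15129.
Exponent = 2·194² / 15129 = 4.97535.
Bound = exp(−4.97535) = 0.00691.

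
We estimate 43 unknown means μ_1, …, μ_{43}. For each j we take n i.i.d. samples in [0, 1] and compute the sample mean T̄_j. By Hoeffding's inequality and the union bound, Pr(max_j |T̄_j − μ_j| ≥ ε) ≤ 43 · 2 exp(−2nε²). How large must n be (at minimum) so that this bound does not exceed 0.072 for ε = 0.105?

Need 2·43·exp(−2nε²) ≤ 0.072, i.e. exp(−2nε²) ≤ 0.072/86.
So 2nε² ≥ ln(86/0.072) = 7.085436.
Hence n ≥ 7.085436/(2·0.105²) = 321.335.
The smallest integer n is 322.

322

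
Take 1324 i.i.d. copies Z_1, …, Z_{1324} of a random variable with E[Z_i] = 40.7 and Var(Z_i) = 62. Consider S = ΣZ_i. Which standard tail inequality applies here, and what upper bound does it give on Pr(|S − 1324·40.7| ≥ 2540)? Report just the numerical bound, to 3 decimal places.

0.013

With mean and variance of each term known, Chebyshev's inequality bounds the deviation of the sum (or sample mean).
Var(S) = n·Var(Z_i) = 1324·62 = 82088.
Chebyshev: Pr(|S − 1324·40.7| ≥ 2540) ≤ Var(S)/2540² = 82088/6451600 = 0.0127.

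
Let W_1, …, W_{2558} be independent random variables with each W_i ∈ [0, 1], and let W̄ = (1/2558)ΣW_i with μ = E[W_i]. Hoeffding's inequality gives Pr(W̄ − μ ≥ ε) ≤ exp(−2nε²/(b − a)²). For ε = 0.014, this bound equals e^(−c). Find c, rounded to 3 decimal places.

1.003

c = 2nε²/(b − a)² = 2·2558·0.014² / 1² = 1.0027.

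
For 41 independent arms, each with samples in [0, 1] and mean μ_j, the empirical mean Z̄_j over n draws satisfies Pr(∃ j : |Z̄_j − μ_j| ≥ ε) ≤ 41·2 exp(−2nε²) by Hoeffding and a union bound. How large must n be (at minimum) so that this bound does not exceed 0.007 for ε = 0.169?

165

Need 2·41·exp(−2nε²) ≤ 0.007, i.e. exp(−2nε²) ≤ 0.007/82.
So 2nε² ≥ ln(82/0.007) = 9.368564.
Hence n ≥ 9.368564/(2·0.169²) = 164.010.
The smallest integer n is 165.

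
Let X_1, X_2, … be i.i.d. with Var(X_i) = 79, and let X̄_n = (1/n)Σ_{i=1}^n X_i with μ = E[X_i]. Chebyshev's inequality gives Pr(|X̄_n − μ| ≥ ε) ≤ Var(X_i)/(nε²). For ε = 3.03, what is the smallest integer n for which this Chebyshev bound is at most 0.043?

Require 79/(n·3.03²) ≤ 0.043, i.e. n ≥ 79/(0.043·3.03²) = 200.112.
The smallest integer n is 201.

201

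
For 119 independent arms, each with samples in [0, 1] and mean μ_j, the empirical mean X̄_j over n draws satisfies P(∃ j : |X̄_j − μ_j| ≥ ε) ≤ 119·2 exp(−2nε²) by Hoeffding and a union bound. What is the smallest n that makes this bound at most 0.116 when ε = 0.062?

992

Need 2·119·exp(−2nε²) ≤ 0.116, i.e. exp(−2nε²) ≤ 0.116/238.
So 2nε² ≥ ln(238/0.116) = 7.626436.
Hence n ≥ 7.626436/(2·0.062²) = 991.992.
The smallest integer n is 992.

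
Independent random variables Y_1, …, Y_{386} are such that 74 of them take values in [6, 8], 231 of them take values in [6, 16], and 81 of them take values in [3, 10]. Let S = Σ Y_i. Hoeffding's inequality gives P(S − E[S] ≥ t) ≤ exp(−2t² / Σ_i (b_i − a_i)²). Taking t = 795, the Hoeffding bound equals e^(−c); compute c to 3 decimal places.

Σ(b_i − a_i)² = 74·2² + 231·10² + 81·7² = 27365.
c = 2t² / 27365 = 2·795² / 27365 = 46.1922.

46.192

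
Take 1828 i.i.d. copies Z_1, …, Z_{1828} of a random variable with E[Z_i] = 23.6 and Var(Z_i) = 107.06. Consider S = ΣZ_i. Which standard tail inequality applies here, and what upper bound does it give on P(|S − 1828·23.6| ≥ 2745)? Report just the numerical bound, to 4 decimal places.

With mean and variance of each term known, Chebyshev's inequality bounds the deviation of the sum (or sample mean).
Var(S) = n·Var(Z_i) = 1828·107.06 = 195705.68.
Chebyshev: P(|S − 1828·23.6| ≥ 2745) ≤ Var(S)/2745² = 195705.68/7535025 = 0.0260.

0.0260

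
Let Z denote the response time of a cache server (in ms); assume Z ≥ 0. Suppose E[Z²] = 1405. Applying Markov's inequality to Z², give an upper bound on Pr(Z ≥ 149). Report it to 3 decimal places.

0.063

Since Z ≥ 0, the event {Z ≥ 149} is the same as {Z² ≥ 22201}.
Markov's inequality applied to Z² gives Pr(Z² ≥ 22201) ≤ E[Z²]/22201 = 1405/22201 = 0.0633.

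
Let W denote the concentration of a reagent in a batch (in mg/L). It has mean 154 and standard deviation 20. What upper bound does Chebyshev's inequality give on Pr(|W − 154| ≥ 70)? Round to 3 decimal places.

Chebyshev: Pr(|W − μ| ≥ t) ≤ Var(W)/t².
Var(W) = σ² = 20² = 400.
Bound = 400 / 4900 = 0.0816.

0.082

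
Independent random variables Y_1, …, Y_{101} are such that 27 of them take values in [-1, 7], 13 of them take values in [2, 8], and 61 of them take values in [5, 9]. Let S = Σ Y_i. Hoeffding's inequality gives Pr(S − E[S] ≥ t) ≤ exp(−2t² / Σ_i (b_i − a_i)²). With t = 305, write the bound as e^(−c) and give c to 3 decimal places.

58.654

Σ(b_i − a_i)² = 27·8² + 13·6² + 61·4² = 3172.
c = 2t² / 3172 = 2·305² / 3172 = 58.6538.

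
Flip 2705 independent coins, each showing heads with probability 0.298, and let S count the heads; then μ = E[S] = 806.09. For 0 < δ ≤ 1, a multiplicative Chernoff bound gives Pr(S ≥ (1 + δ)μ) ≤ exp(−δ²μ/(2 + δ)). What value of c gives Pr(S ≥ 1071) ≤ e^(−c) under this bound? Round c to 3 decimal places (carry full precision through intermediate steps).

Write 1071 = (1 + δ)μ, so δ = 1071/806.09 − 1 = 0.3286358…
Then the exponent is δ²μ/(2 + δ) = (1071 − μ)² / (μ·(2 + δ)) = 37.386224.

37.386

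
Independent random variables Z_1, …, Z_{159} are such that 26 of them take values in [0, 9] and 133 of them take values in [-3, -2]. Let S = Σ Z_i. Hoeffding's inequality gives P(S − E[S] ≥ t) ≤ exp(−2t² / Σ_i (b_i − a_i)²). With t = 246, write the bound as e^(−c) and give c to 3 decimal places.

54.056

Σ(b_i − a_i)² = 26·9² + 133·1² = 2239.
c = 2t² / 2239 = 2·246² / 2239 = 54.0563.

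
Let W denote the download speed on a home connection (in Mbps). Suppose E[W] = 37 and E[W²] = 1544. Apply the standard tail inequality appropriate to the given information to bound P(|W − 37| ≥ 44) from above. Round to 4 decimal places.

0.0904

The first two moments determine the variance, so Chebyshev's inequality is the sharpest standard bound available.
Var(W) = E[W²] − (E[W])² = 1544 − 1369 = 175.
Chebyshev's inequality: P(|W − μ| ≥ t) ≤ Var(W)/t² = 175/1936 = 0.0904.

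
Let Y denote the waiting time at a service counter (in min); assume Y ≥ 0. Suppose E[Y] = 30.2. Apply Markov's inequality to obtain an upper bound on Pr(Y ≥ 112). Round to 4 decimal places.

0.2696

Markov's inequality: for a non-negative random variable, Pr(Y ≥ a) ≤ E[Y]/a.
Here E[Y] = 30.2 and a = 112, so the bound is 30.2/112 = 0.2696.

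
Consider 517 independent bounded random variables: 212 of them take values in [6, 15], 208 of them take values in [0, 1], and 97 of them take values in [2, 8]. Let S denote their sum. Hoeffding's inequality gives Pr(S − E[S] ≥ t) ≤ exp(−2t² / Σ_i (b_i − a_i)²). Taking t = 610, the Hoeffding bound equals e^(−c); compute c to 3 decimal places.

Σ(b_i − a_i)² = 212·9² + 208·1² + 97·6² = 20872.
c = 2t² / 20872 = 2·610² / 20872 = 35.6554.

35.655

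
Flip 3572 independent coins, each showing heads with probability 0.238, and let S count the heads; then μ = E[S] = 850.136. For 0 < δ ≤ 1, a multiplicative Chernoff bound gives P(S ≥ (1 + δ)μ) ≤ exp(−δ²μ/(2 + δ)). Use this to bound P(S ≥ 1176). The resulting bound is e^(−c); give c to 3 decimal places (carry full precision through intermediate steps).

Write 1176 = (1 + δ)μ, so δ = 1176/850.136 − 1 = 0.3833081…
Then the exponent is δ²μ/(2 + δ) = (1176 − μ)² / (μ·(2 + δ)) = 52.408795.

52.409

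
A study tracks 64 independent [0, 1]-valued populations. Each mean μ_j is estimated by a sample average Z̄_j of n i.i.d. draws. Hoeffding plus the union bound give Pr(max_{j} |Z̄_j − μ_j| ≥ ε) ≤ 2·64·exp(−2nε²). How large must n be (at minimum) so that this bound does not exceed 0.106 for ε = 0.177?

Need 2·64·exp(−2nε²) ≤ 0.106, i.e. exp(−2nε²) ≤ 0.106/128.
So 2nε² ≥ ln(128/0.106) = 7.096346.
Hence n ≥ 7.096346/(2·0.177²) = 113.255.
The smallest integer n is 114.

114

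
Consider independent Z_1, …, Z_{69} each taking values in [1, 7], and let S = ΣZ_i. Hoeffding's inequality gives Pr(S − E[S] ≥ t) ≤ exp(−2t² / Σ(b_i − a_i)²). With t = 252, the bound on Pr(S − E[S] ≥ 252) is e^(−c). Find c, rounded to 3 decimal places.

51.130

Σ(b_i − a_i)² = 69·(6)² = 2484.
c = 2t²/2484 = 2·252²/2484 = 51.1304.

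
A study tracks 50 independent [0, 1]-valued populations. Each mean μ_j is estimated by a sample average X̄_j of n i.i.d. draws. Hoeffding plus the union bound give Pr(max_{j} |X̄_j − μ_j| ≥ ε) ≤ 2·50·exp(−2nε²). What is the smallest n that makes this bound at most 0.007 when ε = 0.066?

Need 2·50·exp(−2nε²) ≤ 0.007, i.e. exp(−2nε²) ≤ 0.007/100.
So 2nε² ≥ ln(100/0.007) = 9.567015.
Hence n ≥ 9.567015/(2·0.066²) = 1098.142.
The smallest integer n is 1099.

1099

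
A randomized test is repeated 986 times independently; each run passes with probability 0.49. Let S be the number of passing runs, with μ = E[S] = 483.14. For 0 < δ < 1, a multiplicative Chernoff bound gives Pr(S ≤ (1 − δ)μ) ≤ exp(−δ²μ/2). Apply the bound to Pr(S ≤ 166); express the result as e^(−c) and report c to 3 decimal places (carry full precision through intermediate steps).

104.088

Write 166 = (1 − δ)μ, so δ = 1 − 166/483.14 = 0.6564143…
Then the exponent is δ²μ/2 = (μ − 166)²/(2μ) = 104.087614.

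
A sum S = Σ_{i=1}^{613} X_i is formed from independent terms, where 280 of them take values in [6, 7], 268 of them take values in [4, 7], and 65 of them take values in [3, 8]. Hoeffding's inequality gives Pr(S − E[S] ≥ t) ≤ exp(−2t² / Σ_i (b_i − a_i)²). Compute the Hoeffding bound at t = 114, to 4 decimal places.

0.0024

Σ(b_i − a_i)² = 280·1² + 268·3² + 65·5² = 4317.
Exponent = 2·114² / 4317 = 6.02085.
Bound = exp(−6.02085) = 0.00243.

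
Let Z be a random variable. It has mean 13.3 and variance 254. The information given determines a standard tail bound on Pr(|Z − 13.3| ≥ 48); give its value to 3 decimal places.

0.110

Mean and variance are known, so Chebyshev's inequality applies.
Chebyshev: Pr(|Z − μ| ≥ t) ≤ Var(Z)/t².
Bound = 254 / 2304 = 0.1102.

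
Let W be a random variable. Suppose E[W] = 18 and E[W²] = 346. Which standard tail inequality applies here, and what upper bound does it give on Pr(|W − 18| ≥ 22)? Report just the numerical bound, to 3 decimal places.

0.045

The first two moments determine the variance, so Chebyshev's inequality is the sharpest standard bound available.
Var(W) = E[W²] − (E[W])² = 346 − 324 = 22.
Chebyshev's inequality: Pr(|W − μ| ≥ t) ≤ Var(W)/t² = 22/484 = 0.0455.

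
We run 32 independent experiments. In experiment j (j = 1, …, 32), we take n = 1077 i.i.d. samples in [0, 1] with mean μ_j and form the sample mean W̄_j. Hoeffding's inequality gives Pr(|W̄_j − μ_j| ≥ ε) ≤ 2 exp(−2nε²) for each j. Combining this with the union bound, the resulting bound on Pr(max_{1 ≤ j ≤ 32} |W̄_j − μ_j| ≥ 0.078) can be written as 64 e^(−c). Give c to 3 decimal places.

Union bound over the 32 events: Pr(max_{1 ≤ j ≤ 32} |W̄_j − μ_j| ≥ 0.078) ≤ 32·2·exp(−2nε²) = 64 exp(−2·1077·0.078²).
So c = 2·1077·0.078² = 13.1049.

13.105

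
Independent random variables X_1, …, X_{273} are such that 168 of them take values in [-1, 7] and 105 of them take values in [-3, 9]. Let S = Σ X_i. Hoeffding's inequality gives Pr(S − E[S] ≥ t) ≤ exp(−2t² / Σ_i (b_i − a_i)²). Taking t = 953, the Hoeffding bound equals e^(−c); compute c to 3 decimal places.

70.208

Σ(b_i − a_i)² = 168·8² + 105·12² = 25872.
c = 2t² / 25872 = 2·953² / 25872 = 70.2079.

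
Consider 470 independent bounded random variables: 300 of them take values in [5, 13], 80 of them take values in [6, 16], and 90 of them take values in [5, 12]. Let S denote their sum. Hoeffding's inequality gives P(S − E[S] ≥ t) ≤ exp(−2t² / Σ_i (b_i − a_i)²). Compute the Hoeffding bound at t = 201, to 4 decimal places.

Σ(b_i − a_i)² = 300·8² + 80·10² + 90·7² = 31610.
Exponent = 2·201² / 31610 = 2.55622.
Bound = exp(−2.55622) = 0.07760.

0.0776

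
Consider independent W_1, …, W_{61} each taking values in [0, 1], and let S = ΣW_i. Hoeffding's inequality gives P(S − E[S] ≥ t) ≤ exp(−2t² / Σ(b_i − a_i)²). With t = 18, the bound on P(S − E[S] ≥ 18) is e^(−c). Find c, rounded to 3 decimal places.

10.623

Σ(b_i − a_i)² = 61·(1)² = 61.
c = 2t²/61 = 2·18²/61 = 10.6230.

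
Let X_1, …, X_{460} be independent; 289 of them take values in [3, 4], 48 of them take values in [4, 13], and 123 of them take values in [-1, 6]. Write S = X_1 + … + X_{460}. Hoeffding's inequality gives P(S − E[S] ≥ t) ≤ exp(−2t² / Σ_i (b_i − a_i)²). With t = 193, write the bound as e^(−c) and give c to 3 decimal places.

7.301

Σ(b_i − a_i)² = 289·1² + 48·9² + 123·7² = 10204.
c = 2t² / 10204 = 2·193² / 10204 = 7.3009.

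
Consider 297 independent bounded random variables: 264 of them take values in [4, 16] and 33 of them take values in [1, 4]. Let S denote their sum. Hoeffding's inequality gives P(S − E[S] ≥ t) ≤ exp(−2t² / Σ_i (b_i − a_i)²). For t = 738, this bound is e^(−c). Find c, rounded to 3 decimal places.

Σ(b_i − a_i)² = 264·12² + 33·3² = 38313.
c = 2t² / 38313 = 2·738² / 38313 = 28.4313.

28.431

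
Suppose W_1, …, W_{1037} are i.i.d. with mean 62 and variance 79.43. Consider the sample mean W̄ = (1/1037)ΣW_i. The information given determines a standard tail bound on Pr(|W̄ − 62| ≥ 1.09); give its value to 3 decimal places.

With mean and variance of each term known, Chebyshev's inequality bounds the deviation of the sum (or sample mean).
Var(W̄) = Var(W_i)/n = 79.43/1037 = 0.076596.
Chebyshev: Pr(|W̄ − 62| ≥ 1.09) ≤ Var(W̄)/(1.09)² = 79.43/(1037·1.09²) = 0.0645.

0.064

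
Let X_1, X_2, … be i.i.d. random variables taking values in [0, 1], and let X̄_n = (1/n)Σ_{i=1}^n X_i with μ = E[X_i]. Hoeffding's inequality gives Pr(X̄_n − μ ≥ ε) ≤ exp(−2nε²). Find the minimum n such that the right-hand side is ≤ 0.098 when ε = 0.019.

Require exp(−2nε²) ≤ 0.098, i.e. 2nε² ≥ ln(1/0.098) = 2.322788.
So n ≥ 2.322788 / (2·0.019²) = 3217.158.
The smallest integer n is 3218.

3218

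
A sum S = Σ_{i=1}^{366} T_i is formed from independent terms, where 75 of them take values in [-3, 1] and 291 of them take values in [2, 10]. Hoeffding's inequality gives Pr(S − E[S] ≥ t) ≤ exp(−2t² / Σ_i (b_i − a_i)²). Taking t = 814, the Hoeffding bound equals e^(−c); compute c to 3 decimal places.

66.848

Σ(b_i − a_i)² = 75·4² + 291·8² = 19824.
c = 2t² / 19824 = 2·814² / 19824 = 66.8479.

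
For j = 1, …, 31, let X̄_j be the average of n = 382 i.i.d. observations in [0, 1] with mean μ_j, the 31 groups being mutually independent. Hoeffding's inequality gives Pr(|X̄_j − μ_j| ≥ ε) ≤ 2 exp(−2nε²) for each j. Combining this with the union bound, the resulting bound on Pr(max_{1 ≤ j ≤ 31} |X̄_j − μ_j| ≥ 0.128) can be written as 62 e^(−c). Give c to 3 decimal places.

12.517

Union bound over the 31 events: Pr(max_{1 ≤ j ≤ 31} |X̄_j − μ_j| ≥ 0.128) ≤ 31·2·exp(−2nε²) = 62 exp(−2·382·0.128²).
So c = 2·382·0.128² = 12.5174.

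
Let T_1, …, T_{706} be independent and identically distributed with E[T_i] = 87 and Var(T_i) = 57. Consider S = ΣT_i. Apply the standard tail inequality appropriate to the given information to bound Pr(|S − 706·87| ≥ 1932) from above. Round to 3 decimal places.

0.011

With mean and variance of each term known, Chebyshev's inequality bounds the deviation of the sum (or sample mean).
Var(S) = n·Var(T_i) = 706·57 = 40242.
Chebyshev: Pr(|S − 706·87| ≥ 1932) ≤ Var(S)/1932² = 40242/3732624 = 0.0108.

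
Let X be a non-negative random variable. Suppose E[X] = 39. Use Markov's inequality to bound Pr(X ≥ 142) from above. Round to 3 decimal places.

Markov's inequality: for a non-negative random variable, Pr(X ≥ a) ≤ E[X]/a.
Here E[X] = 39 and a = 142, so the bound is 39/142 = 0.2746.

0.275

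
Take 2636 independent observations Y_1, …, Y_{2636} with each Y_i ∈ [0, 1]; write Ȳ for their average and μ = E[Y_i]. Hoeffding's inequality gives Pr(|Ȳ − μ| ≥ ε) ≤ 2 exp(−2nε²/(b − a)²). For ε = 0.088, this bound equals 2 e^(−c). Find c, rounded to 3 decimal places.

c = 2nε²/(b − a)² = 2·2636·0.088² / 1² = 40.8264.

40.826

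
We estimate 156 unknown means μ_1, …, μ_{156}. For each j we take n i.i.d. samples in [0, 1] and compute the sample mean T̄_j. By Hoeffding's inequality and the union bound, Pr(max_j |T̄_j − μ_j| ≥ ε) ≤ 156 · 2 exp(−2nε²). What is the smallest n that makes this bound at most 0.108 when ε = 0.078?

Need 2·156·exp(−2nε²) ≤ 0.108, i.e. exp(−2nε²) ≤ 0.108/312.
So 2nε² ≥ ln(312/0.108) = 7.968627.
Hence n ≥ 7.968627/(2·0.078²) = 654.884.
The smallest integer n is 655.

655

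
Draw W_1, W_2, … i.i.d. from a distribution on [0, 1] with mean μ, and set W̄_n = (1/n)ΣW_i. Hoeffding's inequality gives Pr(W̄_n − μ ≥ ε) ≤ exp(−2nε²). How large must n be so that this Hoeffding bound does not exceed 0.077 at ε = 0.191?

36

Require exp(−2nε²) ≤ 0.077, i.e. 2nε² ≥ ln(1/0.077) = 2.563950.
So n ≥ 2.563950 / (2·0.191²) = 35.141.
The smallest integer n is 36.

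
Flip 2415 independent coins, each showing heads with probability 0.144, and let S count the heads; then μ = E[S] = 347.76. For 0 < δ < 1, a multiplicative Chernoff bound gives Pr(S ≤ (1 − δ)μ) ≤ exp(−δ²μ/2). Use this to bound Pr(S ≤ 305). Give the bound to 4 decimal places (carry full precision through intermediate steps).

0.0722

Write 305 = (1 − δ)μ, so δ = 1 − 305/347.76 = 0.1229584…
Then the exponent is δ²μ/2 = (μ − 305)²/(2μ) = 2.628850.
Bound = exp(−2.628850) = 0.07216.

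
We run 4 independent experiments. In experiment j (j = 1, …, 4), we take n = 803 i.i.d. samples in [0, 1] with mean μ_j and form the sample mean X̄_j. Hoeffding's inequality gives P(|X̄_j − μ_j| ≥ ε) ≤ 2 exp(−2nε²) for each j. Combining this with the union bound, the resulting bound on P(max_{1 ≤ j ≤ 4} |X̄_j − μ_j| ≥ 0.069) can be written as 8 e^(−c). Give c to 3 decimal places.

Union bound over the 4 events: P(max_{1 ≤ j ≤ 4} |X̄_j − μ_j| ≥ 0.069) ≤ 4·2·exp(−2nε²) = 8 exp(−2·803·0.069²).
So c = 2·803·0.069² = 7.6462.

7.646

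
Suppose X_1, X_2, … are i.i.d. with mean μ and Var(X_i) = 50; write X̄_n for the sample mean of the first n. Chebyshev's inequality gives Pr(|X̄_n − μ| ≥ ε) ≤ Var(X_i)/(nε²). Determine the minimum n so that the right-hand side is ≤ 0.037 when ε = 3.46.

Require 50/(n·3.46²) ≤ 0.037, i.e. n ≥ 50/(0.037·3.46²) = 112.880.
The smallest integer n is 113.

113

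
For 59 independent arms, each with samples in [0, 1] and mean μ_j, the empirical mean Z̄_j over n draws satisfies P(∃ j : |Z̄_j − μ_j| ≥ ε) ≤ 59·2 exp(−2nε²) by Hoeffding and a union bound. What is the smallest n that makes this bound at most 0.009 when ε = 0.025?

7585

Need 2·59·exp(−2nε²) ≤ 0.009, i.e. exp(−2nε²) ≤ 0.009/118.
So 2nε² ≥ ln(118/0.009) = 9.481215.
Hence n ≥ 9.481215/(2·0.025²) = 7584.972.
The smallest integer n is 7585.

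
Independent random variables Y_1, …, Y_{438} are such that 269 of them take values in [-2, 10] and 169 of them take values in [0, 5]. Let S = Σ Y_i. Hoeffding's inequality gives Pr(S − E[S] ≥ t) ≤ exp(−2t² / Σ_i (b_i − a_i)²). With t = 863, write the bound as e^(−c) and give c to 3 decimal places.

Σ(b_i − a_i)² = 269·12² + 169·5² = 42961.
c = 2t² / 42961 = 2·863² / 42961 = 34.6719.

34.672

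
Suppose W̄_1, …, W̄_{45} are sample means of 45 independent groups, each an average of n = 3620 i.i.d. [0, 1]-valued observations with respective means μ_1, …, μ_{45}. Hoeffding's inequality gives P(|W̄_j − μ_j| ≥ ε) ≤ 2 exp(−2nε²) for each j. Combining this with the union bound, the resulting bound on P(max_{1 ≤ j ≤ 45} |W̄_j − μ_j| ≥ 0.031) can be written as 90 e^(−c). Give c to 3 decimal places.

Union bound over the 45 events: P(max_{1 ≤ j ≤ 45} |W̄_j − μ_j| ≥ 0.031) ≤ 45·2·exp(−2nε²) = 90 exp(−2·3620·0.031²).
So c = 2·3620·0.031² = 6.9576.

6.958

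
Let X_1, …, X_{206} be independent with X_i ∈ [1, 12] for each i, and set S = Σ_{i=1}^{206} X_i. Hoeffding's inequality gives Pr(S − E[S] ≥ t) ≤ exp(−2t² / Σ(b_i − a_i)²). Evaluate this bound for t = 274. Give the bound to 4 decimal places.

0.0024

Σ(b_i − a_i)² = 206·(11)² = 24926.
Exponent = 2·274²/24926 = 6.0239.
Bound = exp(−6.0239) = 0.00242.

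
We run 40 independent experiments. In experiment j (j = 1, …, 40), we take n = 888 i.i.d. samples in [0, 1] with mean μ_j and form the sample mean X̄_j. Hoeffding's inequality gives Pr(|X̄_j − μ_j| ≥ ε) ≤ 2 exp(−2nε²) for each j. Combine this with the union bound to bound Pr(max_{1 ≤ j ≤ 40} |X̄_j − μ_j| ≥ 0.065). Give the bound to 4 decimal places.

0.0441

Per-experiment Hoeffding bound: 2·exp(−2·888·0.065²) = 2·exp(−7.50360) = 0.0011022.
Union bound over 40 events: 40·0.0011022 = 0.04409.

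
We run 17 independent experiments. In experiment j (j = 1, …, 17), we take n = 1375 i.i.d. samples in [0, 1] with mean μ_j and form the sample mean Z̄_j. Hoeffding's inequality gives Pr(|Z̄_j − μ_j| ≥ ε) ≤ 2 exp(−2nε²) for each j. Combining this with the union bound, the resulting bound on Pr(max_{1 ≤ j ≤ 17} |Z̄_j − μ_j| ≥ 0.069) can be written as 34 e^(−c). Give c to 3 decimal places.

13.093

Union bound over the 17 events: Pr(max_{1 ≤ j ≤ 17} |Z̄_j − μ_j| ≥ 0.069) ≤ 17·2·exp(−2nε²) = 34 exp(−2·1375·0.069²).
So c = 2·1375·0.069² = 13.0928.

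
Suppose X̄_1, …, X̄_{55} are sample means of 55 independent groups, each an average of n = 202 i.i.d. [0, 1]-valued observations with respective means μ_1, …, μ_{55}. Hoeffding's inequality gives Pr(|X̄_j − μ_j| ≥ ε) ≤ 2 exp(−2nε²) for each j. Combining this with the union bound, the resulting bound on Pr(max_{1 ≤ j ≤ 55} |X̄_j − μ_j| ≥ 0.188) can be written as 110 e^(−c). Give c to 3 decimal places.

14.279

Union bound over the 55 events: Pr(max_{1 ≤ j ≤ 55} |X̄_j − μ_j| ≥ 0.188) ≤ 55·2·exp(−2nε²) = 110 exp(−2·202·0.188²).
So c = 2·202·0.188² = 14.2790.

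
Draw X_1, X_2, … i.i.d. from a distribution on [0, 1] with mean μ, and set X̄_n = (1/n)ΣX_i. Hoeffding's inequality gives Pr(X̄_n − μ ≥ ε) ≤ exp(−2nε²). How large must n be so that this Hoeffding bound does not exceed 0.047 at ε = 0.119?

108

Require exp(−2nε²) ≤ 0.047, i.e. 2nε² ≥ ln(1/0.047) = 3.057608.
So n ≥ 3.057608 / (2·0.119²) = 107.959.
The smallest integer n is 108.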